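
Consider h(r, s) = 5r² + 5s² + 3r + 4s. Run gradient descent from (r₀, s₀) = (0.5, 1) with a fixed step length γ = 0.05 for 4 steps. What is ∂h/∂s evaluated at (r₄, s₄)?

0.875

∇h = (10r + 3, 10s + 4)
Step 1: at (0.5, 1), ∇h = (8, 14) → (0.5, 1) − 0.05·(8, 14) = (0.1, 0.3)
Step 2: at (0.1, 0.3), ∇h = (4, 7) → (0.1, 0.3) − 0.05·(4, 7) = (-0.1, -0.05)
Step 3: at (-0.1, -0.05), ∇h = (2, 3.5) → (-0.1, -0.05) − 0.05·(2, 3.5) = (-0.2, -0.225)
Step 4: at (-0.2, -0.225), ∇h = (1, 1.75) → (-0.2, -0.225) − 0.05·(1, 1.75) = (-0.25, -0.3125)
∂h/∂s at (-0.25, -0.3125) = 0.875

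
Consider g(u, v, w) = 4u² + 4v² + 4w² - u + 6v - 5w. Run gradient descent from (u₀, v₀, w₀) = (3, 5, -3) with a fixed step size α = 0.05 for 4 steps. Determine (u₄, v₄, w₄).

∇g = (8u - 1, 8v + 6, 8w - 5)
(u₁, v₁, w₁) = (3, 5, -3) − 0.05·(23, 46, -29) = (1.85, 2.7, -1.55)
(u₂, v₂, w₂) = (1.85, 2.7, -1.55) − 0.05·(13.8, 27.6, -17.4) = (1.16, 1.32, -0.68)
(u₃, v₃, w₃) = (1.16, 1.32, -0.68) − 0.05·(8.28, 16.56, -10.44) = (0.746, 0.492, -0.158)
(u₄, v₄, w₄) = (0.746, 0.492, -0.158) − 0.05·(4.968, 9.936, -6.264) = (0.4976, -0.0048, 0.1552)

(0.4976, -0.0048, 0.1552)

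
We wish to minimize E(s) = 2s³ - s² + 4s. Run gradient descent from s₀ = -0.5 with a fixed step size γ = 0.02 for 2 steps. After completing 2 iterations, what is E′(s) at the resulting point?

E′(s) = 6s² - 2s + 4
s₁ = -0.5 − 0.02·6.5 = -0.63
s₂ = -0.63 − 0.02·7.6414 = -0.782828
E′(s) at (-0.782828) = 9.242574065504

9.242574065504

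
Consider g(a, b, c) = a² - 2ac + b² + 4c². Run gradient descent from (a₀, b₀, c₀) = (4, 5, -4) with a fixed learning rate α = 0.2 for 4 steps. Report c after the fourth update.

-1.0816

∇g = (2a - 2c, 2b, -2a + 8c)
Step 1: at (4, 5, -4), ∇g = (16, 10, -40) → (4, 5, -4) − 0.2·(16, 10, -40) = (0.8, 3, 4)
Step 2: at (0.8, 3, 4), ∇g = (-6.4, 6, 30.4) → (0.8, 3, 4) − 0.2·(-6.4, 6, 30.4) = (2.08, 1.8, -2.08)
Step 3: at (2.08, 1.8, -2.08), ∇g = (8.32, 3.6, -20.8) → (2.08, 1.8, -2.08) − 0.2·(8.32, 3.6, -20.8) = (0.416, 1.08, 2.08)
Step 4: at (0.416, 1.08, 2.08), ∇g = (-3.328, 2.16, 15.808) → (0.416, 1.08, 2.08) − 0.2·(-3.328, 2.16, 15.808) = (1.0816, 0.648, -1.0816)
c = -1.0816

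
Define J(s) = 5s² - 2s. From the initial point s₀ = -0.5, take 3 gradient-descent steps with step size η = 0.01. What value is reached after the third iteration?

J′(s) = 10s - 2
Step 1: J′(-0.5) = -7; s₁ = -0.5 − 0.01·(-7) = -0.43
Step 2: J′(-0.43) = -6.3; s₂ = -0.43 − 0.01·(-6.3) = -0.367
Step 3: J′(-0.367) = -5.67; s₃ = -0.367 − 0.01·(-5.67) = -0.3103

-0.3103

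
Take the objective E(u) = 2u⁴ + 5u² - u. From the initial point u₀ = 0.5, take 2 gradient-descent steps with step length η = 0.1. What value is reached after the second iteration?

E′(u) = 8u³ + 10u - 1
u₁ = 0.5 − 0.1·5 = 0
u₂ = 0 − 0.1·(-1) = 0.1

0.1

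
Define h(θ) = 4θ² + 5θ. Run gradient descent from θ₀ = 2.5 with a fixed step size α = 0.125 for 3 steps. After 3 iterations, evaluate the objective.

h′(θ) = 8θ + 5
Step 1: h′(2.5) = 25; θ₁ = 2.5 − 0.125·25 = -0.625
Step 2: h′(-0.625) = 0; θ₂ = -0.625 − 0.125·0 = -0.625
Step 3: h′(-0.625) = 0; θ₃ = -0.625 − 0.125·0 = -0.625
h(-0.625) = -1.5625

-1.5625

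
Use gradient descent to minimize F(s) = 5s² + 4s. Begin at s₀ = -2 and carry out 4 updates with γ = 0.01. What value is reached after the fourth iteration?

-1.44976

F′(s) = 10s + 4
Step 1: F′(-2) = -16; s₁ = -2 − 0.01·(-16) = -1.84
Step 2: F′(-1.84) = -14.4; s₂ = -1.84 − 0.01·(-14.4) = -1.696
Step 3: F′(-1.696) = -12.96; s₃ = -1.696 − 0.01·(-12.96) = -1.5664
Step 4: F′(-1.5664) = -11.664; s₄ = -1.5664 − 0.01·(-11.664) = -1.44976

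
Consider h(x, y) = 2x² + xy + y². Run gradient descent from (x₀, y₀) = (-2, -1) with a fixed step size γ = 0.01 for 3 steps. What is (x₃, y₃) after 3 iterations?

∇h = (4x + y, x + 2y)
(x₁, y₁) = (-2, -1) − 0.01·(-9, -4) = (-1.91, -0.96)
(x₂, y₂) = (-1.91, -0.96) − 0.01·(-8.6, -3.83) = (-1.824, -0.9217)
(x₃, y₃) = (-1.824, -0.9217) − 0.01·(-8.2177, -3.6674) = (-1.741823, -0.885026)

(-1.741823, -0.885026)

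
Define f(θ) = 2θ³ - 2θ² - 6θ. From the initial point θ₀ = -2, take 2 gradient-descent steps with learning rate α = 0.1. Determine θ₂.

-18.536

f′(θ) = 6θ² - 4θ - 6
Step 1: f′(-2) = 26; θ₁ = -2 − 0.1·26 = -4.6
Step 2: f′(-4.6) = 139.36; θ₂ = -4.6 − 0.1·139.36 = -18.536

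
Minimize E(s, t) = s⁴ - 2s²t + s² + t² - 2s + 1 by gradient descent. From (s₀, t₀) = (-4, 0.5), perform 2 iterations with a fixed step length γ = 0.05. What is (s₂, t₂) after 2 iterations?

(-129.2348, 9.766)

∇E = (4s³ - 4st + 2s - 2, -2s² + 2t)
Step 1: at (-4, 0.5), ∇E = (-258, -31) → (-4, 0.5) − 0.05·(-258, -31) = (8.9, 2.05)
Step 2: at (8.9, 2.05), ∇E = (2762.696, -154.32) → (8.9, 2.05) − 0.05·(2762.696, -154.32) = (-129.2348, 9.766)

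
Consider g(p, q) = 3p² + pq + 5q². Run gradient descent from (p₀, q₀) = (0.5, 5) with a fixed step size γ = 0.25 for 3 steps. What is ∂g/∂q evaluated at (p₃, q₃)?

-188.109375

∇g = (6p + q, p + 10q)
(p₁, q₁) = (0.5, 5) − 0.25·(8, 50.5) = (-1.5, -7.625)
(p₂, q₂) = (-1.5, -7.625) − 0.25·(-16.625, -77.75) = (2.65625, 11.8125)
(p₃, q₃) = (2.65625, 11.8125) − 0.25·(27.75, 120.78125) = (-4.28125, -18.3828125)
∂g/∂q at (-4.28125, -18.3828125) = -188.109375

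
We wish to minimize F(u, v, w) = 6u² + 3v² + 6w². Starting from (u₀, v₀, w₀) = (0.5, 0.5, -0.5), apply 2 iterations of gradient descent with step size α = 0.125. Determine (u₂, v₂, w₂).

∇F = (12u, 6v, 12w)
Step 1: at (0.5, 0.5, -0.5), ∇F = (6, 3, -6) → (0.5, 0.5, -0.5) − 0.125·(6, 3, -6) = (-0.25, 0.125, 0.25)
Step 2: at (-0.25, 0.125, 0.25), ∇F = (-3, 0.75, 3) → (-0.25, 0.125, 0.25) − 0.125·(-3, 0.75, 3) = (0.125, 0.03125, -0.125)

(0.125, 0.03125, -0.125)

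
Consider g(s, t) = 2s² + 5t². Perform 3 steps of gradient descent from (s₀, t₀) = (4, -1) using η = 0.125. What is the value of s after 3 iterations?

∇g = (4s, 10t)
Step 1: at (4, -1), ∇g = (16, -10) → (4, -1) − 0.125·(16, -10) = (2, 0.25)
Step 2: at (2, 0.25), ∇g = (8, 2.5) → (2, 0.25) − 0.125·(8, 2.5) = (1, -0.0625)
Step 3: at (1, -0.0625), ∇g = (4, -0.625) → (1, -0.0625) − 0.125·(4, -0.625) = (0.5, 0.015625)
s = 0.5

0.5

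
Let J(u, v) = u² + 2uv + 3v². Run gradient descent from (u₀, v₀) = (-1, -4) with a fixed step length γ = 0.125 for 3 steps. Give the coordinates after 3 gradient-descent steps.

∇J = (2u + 2v, 2u + 6v)
Step 1: at (-1, -4), ∇J = (-10, -26) → (-1, -4) − 0.125·(-10, -26) = (0.25, -0.75)
Step 2: at (0.25, -0.75), ∇J = (-1, -4) → (0.25, -0.75) − 0.125·(-1, -4) = (0.375, -0.25)
Step 3: at (0.375, -0.25), ∇J = (0.25, -0.75) → (0.375, -0.25) − 0.125·(0.25, -0.75) = (0.34375, -0.15625)

(0.34375, -0.15625)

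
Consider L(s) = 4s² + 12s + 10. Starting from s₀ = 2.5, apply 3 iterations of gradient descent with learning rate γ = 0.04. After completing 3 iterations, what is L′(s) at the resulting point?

L′(s) = 8s + 12
Step 1: L′(2.5) = 32; s₁ = 2.5 − 0.04·32 = 1.22
Step 2: L′(1.22) = 21.76; s₂ = 1.22 − 0.04·21.76 = 0.3496
Step 3: L′(0.3496) = 14.7968; s₃ = 0.3496 − 0.04·14.7968 = -0.242272
L′(s) at (-0.242272) = 10.061824

10.061824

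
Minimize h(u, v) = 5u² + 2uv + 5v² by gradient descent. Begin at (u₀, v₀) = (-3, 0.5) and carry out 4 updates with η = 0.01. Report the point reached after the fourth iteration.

(-2.00330688, 0.50406848)

∇h = (10u + 2v, 2u + 10v)
Step 1: at (-3, 0.5), ∇h = (-29, -1) → (-3, 0.5) − 0.01·(-29, -1) = (-2.71, 0.51)
Step 2: at (-2.71, 0.51), ∇h = (-26.08, -0.32) → (-2.71, 0.51) − 0.01·(-26.08, -0.32) = (-2.4492, 0.5132)
Step 3: at (-2.4492, 0.5132), ∇h = (-23.4656, 0.2336) → (-2.4492, 0.5132) − 0.01·(-23.4656, 0.2336) = (-2.214544, 0.510864)
Step 4: at (-2.214544, 0.510864), ∇h = (-21.123712, 0.679552) → (-2.214544, 0.510864) − 0.01·(-21.123712, 0.679552) = (-2.00330688, 0.50406848)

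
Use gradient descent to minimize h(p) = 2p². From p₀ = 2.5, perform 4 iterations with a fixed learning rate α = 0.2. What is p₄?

h′(p) = 4p
Step 1: h′(2.5) = 10; p₁ = 2.5 − 0.2·10 = 0.5
Step 2: h′(0.5) = 2; p₂ = 0.5 − 0.2·2 = 0.1
Step 3: h′(0.1) = 0.4; p₃ = 0.1 − 0.2·0.4 = 0.02
Step 4: h′(0.02) = 0.08; p₄ = 0.02 − 0.2·0.08 = 0.004

0.004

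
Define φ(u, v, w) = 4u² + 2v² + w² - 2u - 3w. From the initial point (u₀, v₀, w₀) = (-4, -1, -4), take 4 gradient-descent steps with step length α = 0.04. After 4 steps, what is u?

∇φ = (8u - 2, 4v, 2w - 3)
Step 1: at (-4, -1, -4), ∇φ = (-34, -4, -11) → (-4, -1, -4) − 0.04·(-34, -4, -11) = (-2.64, -0.84, -3.56)
Step 2: at (-2.64, -0.84, -3.56), ∇φ = (-23.12, -3.36, -10.12) → (-2.64, -0.84, -3.56) − 0.04·(-23.12, -3.36, -10.12) = (-1.7152, -0.7056, -3.1552)
Step 3: at (-1.7152, -0.7056, -3.1552), ∇φ = (-15.7216, -2.8224, -9.3104) → (-1.7152, -0.7056, -3.1552) − 0.04·(-15.7216, -2.8224, -9.3104) = (-1.086336, -0.592704, -2.782784)
Step 4: at (-1.086336, -0.592704, -2.782784), ∇φ = (-10.690688, -2.370816, -8.565568) → (-1.086336, -0.592704, -2.782784) − 0.04·(-10.690688, -2.370816, -8.565568) = (-0.65870848, -0.49787136, -2.44016128)
u = -0.65870848

-0.65870848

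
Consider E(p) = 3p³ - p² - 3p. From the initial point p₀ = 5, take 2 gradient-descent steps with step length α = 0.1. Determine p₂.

E′(p) = 9p² - 2p - 3
p₁ = 5 − 0.1·212 = -16.2
p₂ = -16.2 − 0.1·2391.36 = -255.336

-255.336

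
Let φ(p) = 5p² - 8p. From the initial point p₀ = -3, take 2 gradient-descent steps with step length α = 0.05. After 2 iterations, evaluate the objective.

φ′(p) = 10p - 8
Step 1: φ′(-3) = -38; p₁ = -3 − 0.05·(-38) = -1.1
Step 2: φ′(-1.1) = -19; p₂ = -1.1 − 0.05·(-19) = -0.15
φ(-0.15) = 1.3125

1.3125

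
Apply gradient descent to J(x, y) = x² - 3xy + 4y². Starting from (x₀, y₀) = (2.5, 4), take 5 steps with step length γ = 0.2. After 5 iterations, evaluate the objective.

7.7880434688

∇J = (2x - 3y, -3x + 8y)
Step 1: at (2.5, 4), ∇J = (-7, 24.5) → (2.5, 4) − 0.2·(-7, 24.5) = (3.9, -0.9)
Step 2: at (3.9, -0.9), ∇J = (10.5, -18.9) → (3.9, -0.9) − 0.2·(10.5, -18.9) = (1.8, 2.88)
Step 3: at (1.8, 2.88), ∇J = (-5.04, 17.64) → (1.8, 2.88) − 0.2·(-5.04, 17.64) = (2.808, -0.648)
Step 4: at (2.808, -0.648), ∇J = (7.56, -13.608) → (2.808, -0.648) − 0.2·(7.56, -13.608) = (1.296, 2.0736)
Step 5: at (1.296, 2.0736), ∇J = (-3.6288, 12.7008) → (1.296, 2.0736) − 0.2·(-3.6288, 12.7008) = (2.02176, -0.46656)
J(2.02176, -0.46656) = 7.7880434688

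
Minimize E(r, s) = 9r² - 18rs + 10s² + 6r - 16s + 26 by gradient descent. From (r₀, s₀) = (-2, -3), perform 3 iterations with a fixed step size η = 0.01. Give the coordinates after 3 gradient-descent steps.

∇E = (18r - 18s + 6, -18r + 20s - 16)
(r₁, s₁) = (-2, -3) − 0.01·(24, -40) = (-2.24, -2.6)
(r₂, s₂) = (-2.24, -2.6) − 0.01·(12.48, -27.68) = (-2.3648, -2.3232)
(r₃, s₃) = (-2.3648, -2.3232) − 0.01·(5.2512, -19.8976) = (-2.417312, -2.124224)

(-2.417312, -2.124224)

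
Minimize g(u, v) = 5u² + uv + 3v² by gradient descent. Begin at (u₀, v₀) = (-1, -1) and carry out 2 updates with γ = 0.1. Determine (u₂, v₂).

∇g = (10u + v, u + 6v)
Step 1: at (-1, -1), ∇g = (-11, -7) → (-1, -1) − 0.1·(-11, -7) = (0.1, -0.3)
Step 2: at (0.1, -0.3), ∇g = (0.7, -1.7) → (0.1, -0.3) − 0.1·(0.7, -1.7) = (0.03, -0.13)

(0.03, -0.13)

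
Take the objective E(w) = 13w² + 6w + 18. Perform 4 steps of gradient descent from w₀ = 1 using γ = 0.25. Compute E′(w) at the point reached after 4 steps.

29282

E′(w) = 26w + 6
Step 1: E′(1) = 32; w₁ = 1 − 0.25·32 = -7
Step 2: E′(-7) = -176; w₂ = -7 − 0.25·(-176) = 37
Step 3: E′(37) = 968; w₃ = 37 − 0.25·968 = -205
Step 4: E′(-205) = -5324; w₄ = -205 − 0.25·(-5324) = 1126
E′(w) at (1126) = 29282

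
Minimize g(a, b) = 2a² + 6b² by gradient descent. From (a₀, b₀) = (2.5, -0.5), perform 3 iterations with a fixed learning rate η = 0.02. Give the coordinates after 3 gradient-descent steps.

(1.94672, -0.219488)

∇g = (4a, 12b)
Step 1: at (2.5, -0.5), ∇g = (10, -6) → (2.5, -0.5) − 0.02·(10, -6) = (2.3, -0.38)
Step 2: at (2.3, -0.38), ∇g = (9.2, -4.56) → (2.3, -0.38) − 0.02·(9.2, -4.56) = (2.116, -0.2888)
Step 3: at (2.116, -0.2888), ∇g = (8.464, -3.4656) → (2.116, -0.2888) − 0.02·(8.464, -3.4656) = (1.94672, -0.219488)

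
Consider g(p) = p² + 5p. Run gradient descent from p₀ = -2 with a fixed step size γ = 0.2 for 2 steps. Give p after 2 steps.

-2.32

g′(p) = 2p + 5
Step 1: g′(-2) = 1; p₁ = -2 − 0.2·1 = -2.2
Step 2: g′(-2.2) = 0.6; p₂ = -2.2 − 0.2·0.6 = -2.32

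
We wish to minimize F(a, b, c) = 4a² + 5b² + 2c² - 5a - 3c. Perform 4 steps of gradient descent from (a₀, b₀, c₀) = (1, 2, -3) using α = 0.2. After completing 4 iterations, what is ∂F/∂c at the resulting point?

∇F = (8a - 5, 10b, 4c - 3)
Step 1: at (1, 2, -3), ∇F = (3, 20, -15) → (1, 2, -3) − 0.2·(3, 20, -15) = (0.4, -2, 0)
Step 2: at (0.4, -2, 0), ∇F = (-1.8, -20, -3) → (0.4, -2, 0) − 0.2·(-1.8, -20, -3) = (0.76, 2, 0.6)
Step 3: at (0.76, 2, 0.6), ∇F = (1.08, 20, -0.6) → (0.76, 2, 0.6) − 0.2·(1.08, 20, -0.6) = (0.544, -2, 0.72)
Step 4: at (0.544, -2, 0.72), ∇F = (-0.648, -20, -0.12) → (0.544, -2, 0.72) − 0.2·(-0.648, -20, -0.12) = (0.6736, 2, 0.744)
∂F/∂c at (0.6736, 2, 0.744) = -0.024

-0.024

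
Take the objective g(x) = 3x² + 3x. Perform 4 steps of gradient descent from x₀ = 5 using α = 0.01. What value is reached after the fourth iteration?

g′(x) = 6x + 3
x₁ = 5 − 0.01·33 = 4.67
x₂ = 4.67 − 0.01·31.02 = 4.3598
x₃ = 4.3598 − 0.01·29.1588 = 4.068212
x₄ = 4.068212 − 0.01·27.409272 = 3.79411928

3.79411928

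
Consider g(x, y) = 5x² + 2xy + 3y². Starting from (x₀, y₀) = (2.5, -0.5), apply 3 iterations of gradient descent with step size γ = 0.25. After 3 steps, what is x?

-9.75

∇g = (10x + 2y, 2x + 6y)
(x₁, y₁) = (2.5, -0.5) − 0.25·(24, 2) = (-3.5, -1)
(x₂, y₂) = (-3.5, -1) − 0.25·(-37, -13) = (5.75, 2.25)
(x₃, y₃) = (5.75, 2.25) − 0.25·(62, 25) = (-9.75, -4)
x = -9.75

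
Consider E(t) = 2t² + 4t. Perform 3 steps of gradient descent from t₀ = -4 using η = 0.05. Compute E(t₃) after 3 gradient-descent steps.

E′(t) = 4t + 4
t₁ = -4 − 0.05·(-12) = -3.4
t₂ = -3.4 − 0.05·(-9.6) = -2.92
t₃ = -2.92 − 0.05·(-7.68) = -2.536
E(-2.536) = 2.718592

2.718592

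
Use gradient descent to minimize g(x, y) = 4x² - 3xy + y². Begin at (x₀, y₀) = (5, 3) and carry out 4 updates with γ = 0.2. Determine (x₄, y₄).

(2.592, 1.5552)

∇g = (8x - 3y, -3x + 2y)
Step 1: at (5, 3), ∇g = (31, -9) → (5, 3) − 0.2·(31, -9) = (-1.2, 4.8)
Step 2: at (-1.2, 4.8), ∇g = (-24, 13.2) → (-1.2, 4.8) − 0.2·(-24, 13.2) = (3.6, 2.16)
Step 3: at (3.6, 2.16), ∇g = (22.32, -6.48) → (3.6, 2.16) − 0.2·(22.32, -6.48) = (-0.864, 3.456)
Step 4: at (-0.864, 3.456), ∇g = (-17.28, 9.504) → (-0.864, 3.456) − 0.2·(-17.28, 9.504) = (2.592, 1.5552)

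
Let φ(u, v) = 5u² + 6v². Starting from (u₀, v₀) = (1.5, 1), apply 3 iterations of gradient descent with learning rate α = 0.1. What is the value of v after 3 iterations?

-0.008

∇φ = (10u, 12v)
(u₁, v₁) = (1.5, 1) − 0.1·(15, 12) = (0, -0.2)
(u₂, v₂) = (0, -0.2) − 0.1·(0, -2.4) = (0, 0.04)
(u₃, v₃) = (0, 0.04) − 0.1·(0, 0.48) = (0, -0.008)
v = -0.008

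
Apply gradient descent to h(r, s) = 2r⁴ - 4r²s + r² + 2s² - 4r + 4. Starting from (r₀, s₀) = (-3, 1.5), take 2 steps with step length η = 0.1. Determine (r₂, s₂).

(-3206, 105.1)

∇h = (8r³ - 8rs + 2r - 4, -4r² + 4s)
Step 1: at (-3, 1.5), ∇h = (-190, -30) → (-3, 1.5) − 0.1·(-190, -30) = (16, 4.5)
Step 2: at (16, 4.5), ∇h = (32220, -1006) → (16, 4.5) − 0.1·(32220, -1006) = (-3206, 105.1)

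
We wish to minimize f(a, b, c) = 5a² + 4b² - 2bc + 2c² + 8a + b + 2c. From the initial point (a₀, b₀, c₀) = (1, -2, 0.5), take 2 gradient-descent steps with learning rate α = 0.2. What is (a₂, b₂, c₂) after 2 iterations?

(1, -1.36, -0.14)

∇f = (10a + 8, 8b - 2c + 1, -2b + 4c + 2)
(a₁, b₁, c₁) = (1, -2, 0.5) − 0.2·(18, -16, 8) = (-2.6, 1.2, -1.1)
(a₂, b₂, c₂) = (-2.6, 1.2, -1.1) − 0.2·(-18, 12.8, -4.8) = (1, -1.36, -0.14)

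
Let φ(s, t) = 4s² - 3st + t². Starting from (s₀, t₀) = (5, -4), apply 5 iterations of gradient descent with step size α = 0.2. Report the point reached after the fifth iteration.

(-2.79936, 0.31104)

∇φ = (8s - 3t, -3s + 2t)
Step 1: at (5, -4), ∇φ = (52, -23) → (5, -4) − 0.2·(52, -23) = (-5.4, 0.6)
Step 2: at (-5.4, 0.6), ∇φ = (-45, 17.4) → (-5.4, 0.6) − 0.2·(-45, 17.4) = (3.6, -2.88)
Step 3: at (3.6, -2.88), ∇φ = (37.44, -16.56) → (3.6, -2.88) − 0.2·(37.44, -16.56) = (-3.888, 0.432)
Step 4: at (-3.888, 0.432), ∇φ = (-32.4, 12.528) → (-3.888, 0.432) − 0.2·(-32.4, 12.528) = (2.592, -2.0736)
Step 5: at (2.592, -2.0736), ∇φ = (26.9568, -11.9232) → (2.592, -2.0736) − 0.2·(26.9568, -11.9232) = (-2.79936, 0.31104)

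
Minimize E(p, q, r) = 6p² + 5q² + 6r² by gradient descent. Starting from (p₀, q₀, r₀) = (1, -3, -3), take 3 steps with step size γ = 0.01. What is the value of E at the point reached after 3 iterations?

∇E = (12p, 10q, 12r)
(p₁, q₁, r₁) = (1, -3, -3) − 0.01·(12, -30, -36) = (0.88, -2.7, -2.64)
(p₂, q₂, r₂) = (0.88, -2.7, -2.64) − 0.01·(10.56, -27, -31.68) = (0.7744, -2.43, -2.3232)
(p₃, q₃, r₃) = (0.7744, -2.43, -2.3232) − 0.01·(9.2928, -24.3, -27.8784) = (0.681472, -2.187, -2.044416)
E(0.681472, -2.187, -2.044416) = 51.77909020704

51.77909020704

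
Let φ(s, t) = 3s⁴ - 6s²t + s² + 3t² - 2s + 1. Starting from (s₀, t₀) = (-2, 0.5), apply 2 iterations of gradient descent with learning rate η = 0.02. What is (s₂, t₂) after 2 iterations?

(-0.19424, 0.8144)

∇φ = (12s³ - 12st + 2s - 2, -6s² + 6t)
Step 1: at (-2, 0.5), ∇φ = (-90, -21) → (-2, 0.5) − 0.02·(-90, -21) = (-0.2, 0.92)
Step 2: at (-0.2, 0.92), ∇φ = (-0.288, 5.28) → (-0.2, 0.92) − 0.02·(-0.288, 5.28) = (-0.19424, 0.8144)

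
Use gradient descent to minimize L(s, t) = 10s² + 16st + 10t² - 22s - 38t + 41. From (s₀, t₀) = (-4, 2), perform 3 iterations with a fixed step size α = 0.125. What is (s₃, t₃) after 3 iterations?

(77.3125, 81.5625)

∇L = (20s + 16t - 22, 16s + 20t - 38)
(s₁, t₁) = (-4, 2) − 0.125·(-70, -62) = (4.75, 9.75)
(s₂, t₂) = (4.75, 9.75) − 0.125·(229, 233) = (-23.875, -19.375)
(s₃, t₃) = (-23.875, -19.375) − 0.125·(-809.5, -807.5) = (77.3125, 81.5625)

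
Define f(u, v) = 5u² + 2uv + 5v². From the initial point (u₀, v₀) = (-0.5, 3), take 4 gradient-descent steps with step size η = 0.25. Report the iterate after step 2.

(3.25, 6.75)

∇f = (10u + 2v, 2u + 10v)
Step 1: at (-0.5, 3), ∇f = (1, 29) → (-0.5, 3) − 0.25·(1, 29) = (-0.75, -4.25)
Step 2: at (-0.75, -4.25), ∇f = (-16, -44) → (-0.75, -4.25) − 0.25·(-16, -44) = (3.25, 6.75)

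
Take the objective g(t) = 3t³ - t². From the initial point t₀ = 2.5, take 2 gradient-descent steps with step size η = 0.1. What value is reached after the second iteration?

g′(t) = 9t² - 2t
Step 1: g′(2.5) = 51.25; t₁ = 2.5 − 0.1·51.25 = -2.625
Step 2: g′(-2.625) = 67.265625; t₂ = -2.625 − 0.1·67.265625 = -9.3515625

-9.3515625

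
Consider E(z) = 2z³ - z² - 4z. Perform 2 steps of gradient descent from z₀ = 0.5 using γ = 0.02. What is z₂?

0.633812

E′(z) = 6z² - 2z - 4
Step 1: E′(0.5) = -3.5; z₁ = 0.5 − 0.02·(-3.5) = 0.57
Step 2: E′(0.57) = -3.1906; z₂ = 0.57 − 0.02·(-3.1906) = 0.633812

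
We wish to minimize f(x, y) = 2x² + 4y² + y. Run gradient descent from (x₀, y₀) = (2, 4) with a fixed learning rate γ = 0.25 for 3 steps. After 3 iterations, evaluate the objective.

68

∇f = (4x, 8y + 1)
Step 1: at (2, 4), ∇f = (8, 33) → (2, 4) − 0.25·(8, 33) = (0, -4.25)
Step 2: at (0, -4.25), ∇f = (0, -33) → (0, -4.25) − 0.25·(0, -33) = (0, 4)
Step 3: at (0, 4), ∇f = (0, 33) → (0, 4) − 0.25·(0, 33) = (0, -4.25)
f(0, -4.25) = 68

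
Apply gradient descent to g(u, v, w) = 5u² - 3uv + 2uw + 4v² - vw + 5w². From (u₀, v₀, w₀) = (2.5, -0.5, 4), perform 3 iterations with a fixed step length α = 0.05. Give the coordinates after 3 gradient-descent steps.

(0.103375, 0.298875, 0.392125)

∇g = (10u - 3v + 2w, -3u + 8v - w, 2u - v + 10w)
(u₁, v₁, w₁) = (2.5, -0.5, 4) − 0.05·(34.5, -15.5, 45.5) = (0.775, 0.275, 1.725)
(u₂, v₂, w₂) = (0.775, 0.275, 1.725) − 0.05·(10.375, -1.85, 18.525) = (0.25625, 0.3675, 0.79875)
(u₃, v₃, w₃) = (0.25625, 0.3675, 0.79875) − 0.05·(3.0575, 1.3725, 8.1325) = (0.103375, 0.298875, 0.392125)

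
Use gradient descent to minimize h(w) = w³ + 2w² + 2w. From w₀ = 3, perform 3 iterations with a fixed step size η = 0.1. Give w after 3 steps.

h′(w) = 3w² + 4w + 2
Step 1: h′(3) = 41; w₁ = 3 − 0.1·41 = -1.1
Step 2: h′(-1.1) = 1.23; w₂ = -1.1 − 0.1·1.23 = -1.223
Step 3: h′(-1.223) = 1.595187; w₃ = -1.223 − 0.1·1.595187 = -1.3825187

-1.3825187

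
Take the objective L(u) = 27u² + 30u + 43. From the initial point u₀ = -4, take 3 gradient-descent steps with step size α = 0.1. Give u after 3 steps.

L′(u) = 54u + 30
u₁ = -4 − 0.1·(-186) = 14.6
u₂ = 14.6 − 0.1·818.4 = -67.24
u₃ = -67.24 − 0.1·(-3600.96) = 292.856

292.856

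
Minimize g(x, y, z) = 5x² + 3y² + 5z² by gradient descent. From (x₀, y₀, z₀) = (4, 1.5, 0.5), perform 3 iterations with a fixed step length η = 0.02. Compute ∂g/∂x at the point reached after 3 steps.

∇g = (10x, 6y, 10z)
(x₁, y₁, z₁) = (4, 1.5, 0.5) − 0.02·(40, 9, 5) = (3.2, 1.32, 0.4)
(x₂, y₂, z₂) = (3.2, 1.32, 0.4) − 0.02·(32, 7.92, 4) = (2.56, 1.1616, 0.32)
(x₃, y₃, z₃) = (2.56, 1.1616, 0.32) − 0.02·(25.6, 6.9696, 3.2) = (2.048, 1.022208, 0.256)
∂g/∂x at (2.048, 1.022208, 0.256) = 20.48

20.48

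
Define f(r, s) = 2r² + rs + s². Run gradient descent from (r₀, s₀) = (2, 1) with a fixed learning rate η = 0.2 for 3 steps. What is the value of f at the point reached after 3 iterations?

0.002048

∇f = (4r + s, r + 2s)
(r₁, s₁) = (2, 1) − 0.2·(9, 4) = (0.2, 0.2)
(r₂, s₂) = (0.2, 0.2) − 0.2·(1, 0.6) = (0, 0.08)
(r₃, s₃) = (0, 0.08) − 0.2·(0.08, 0.16) = (-0.016, 0.048)
f(-0.016, 0.048) = 0.002048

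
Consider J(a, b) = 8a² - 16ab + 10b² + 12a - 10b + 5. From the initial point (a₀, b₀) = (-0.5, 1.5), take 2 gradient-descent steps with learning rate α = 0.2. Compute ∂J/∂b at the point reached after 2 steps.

871.52

∇J = (16a - 16b + 12, -16a + 20b - 10)
(a₁, b₁) = (-0.5, 1.5) − 0.2·(-20, 28) = (3.5, -4.1)
(a₂, b₂) = (3.5, -4.1) − 0.2·(133.6, -148) = (-23.22, 25.5)
∂J/∂b at (-23.22, 25.5) = 871.52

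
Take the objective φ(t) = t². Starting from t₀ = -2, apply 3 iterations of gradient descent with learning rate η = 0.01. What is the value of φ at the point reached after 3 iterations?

3.543369523456

φ′(t) = 2t
Step 1: φ′(-2) = -4; t₁ = -2 − 0.01·(-4) = -1.96
Step 2: φ′(-1.96) = -3.92; t₂ = -1.96 − 0.01·(-3.92) = -1.9208
Step 3: φ′(-1.9208) = -3.8416; t₃ = -1.9208 − 0.01·(-3.8416) = -1.882384
φ(-1.882384) = 3.543369523456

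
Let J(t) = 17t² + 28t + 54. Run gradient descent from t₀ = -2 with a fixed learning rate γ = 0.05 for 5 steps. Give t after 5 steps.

J′(t) = 34t + 28
Step 1: J′(-2) = -40; t₁ = -2 − 0.05·(-40) = 0
Step 2: J′(0) = 28; t₂ = 0 − 0.05·28 = -1.4
Step 3: J′(-1.4) = -19.6; t₃ = -1.4 − 0.05·(-19.6) = -0.42
Step 4: J′(-0.42) = 13.72; t₄ = -0.42 − 0.05·13.72 = -1.106
Step 5: J′(-1.106) = -9.604; t₅ = -1.106 − 0.05·(-9.604) = -0.6258

-0.6258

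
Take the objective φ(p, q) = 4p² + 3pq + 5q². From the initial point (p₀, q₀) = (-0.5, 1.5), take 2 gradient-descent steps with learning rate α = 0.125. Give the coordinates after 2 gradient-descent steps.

∇φ = (8p + 3q, 3p + 10q)
(p₁, q₁) = (-0.5, 1.5) − 0.125·(0.5, 13.5) = (-0.5625, -0.1875)
(p₂, q₂) = (-0.5625, -0.1875) − 0.125·(-5.0625, -3.5625) = (0.0703125, 0.2578125)

(0.0703125, 0.2578125)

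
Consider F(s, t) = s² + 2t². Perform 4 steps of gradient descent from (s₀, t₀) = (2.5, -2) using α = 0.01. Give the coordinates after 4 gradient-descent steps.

(2.3059204, -1.69869312)

∇F = (2s, 4t)
(s₁, t₁) = (2.5, -2) − 0.01·(5, -8) = (2.45, -1.92)
(s₂, t₂) = (2.45, -1.92) − 0.01·(4.9, -7.68) = (2.401, -1.8432)
(s₃, t₃) = (2.401, -1.8432) − 0.01·(4.802, -7.3728) = (2.35298, -1.769472)
(s₄, t₄) = (2.35298, -1.769472) − 0.01·(4.70596, -7.077888) = (2.3059204, -1.69869312)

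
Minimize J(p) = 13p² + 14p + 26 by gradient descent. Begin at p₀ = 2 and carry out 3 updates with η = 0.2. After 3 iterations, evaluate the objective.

459834.197632

J′(p) = 26p + 14
Step 1: J′(2) = 66; p₁ = 2 − 0.2·66 = -11.2
Step 2: J′(-11.2) = -277.2; p₂ = -11.2 − 0.2·(-277.2) = 44.24
Step 3: J′(44.24) = 1164.24; p₃ = 44.24 − 0.2·1164.24 = -188.608
J(-188.608) = 459834.197632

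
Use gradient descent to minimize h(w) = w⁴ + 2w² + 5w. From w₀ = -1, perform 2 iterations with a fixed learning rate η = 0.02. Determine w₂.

-0.89835328

h′(w) = 4w³ + 4w + 5
Step 1: h′(-1) = -3; w₁ = -1 − 0.02·(-3) = -0.94
Step 2: h′(-0.94) = -2.082336; w₂ = -0.94 − 0.02·(-2.082336) = -0.89835328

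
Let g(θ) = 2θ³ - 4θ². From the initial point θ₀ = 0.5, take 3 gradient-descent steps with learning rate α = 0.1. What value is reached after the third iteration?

g′(θ) = 6θ² - 8θ
θ₁ = 0.5 − 0.1·(-2.5) = 0.75
θ₂ = 0.75 − 0.1·(-2.625) = 1.0125
θ₃ = 1.0125 − 0.1·(-1.9490625) = 1.20740625

1.20740625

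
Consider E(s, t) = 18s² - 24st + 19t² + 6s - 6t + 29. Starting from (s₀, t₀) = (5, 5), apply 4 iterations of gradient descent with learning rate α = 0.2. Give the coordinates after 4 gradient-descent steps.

∇E = (36s - 24t + 6, -24s + 38t - 6)
(s₁, t₁) = (5, 5) − 0.2·(66, 64) = (-8.2, -7.8)
(s₂, t₂) = (-8.2, -7.8) − 0.2·(-102, -105.6) = (12.2, 13.32)
(s₃, t₃) = (12.2, 13.32) − 0.2·(125.52, 207.36) = (-12.904, -28.152)
(s₄, t₄) = (-12.904, -28.152) − 0.2·(217.104, -766.08) = (-56.3248, 125.064)

(-56.3248, 125.064)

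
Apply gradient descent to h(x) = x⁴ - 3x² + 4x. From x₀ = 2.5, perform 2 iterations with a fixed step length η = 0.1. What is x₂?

h′(x) = 4x³ - 6x + 4
x₁ = 2.5 − 0.1·51.5 = -2.65
x₂ = -2.65 − 0.1·(-54.5385) = 2.80385

2.80385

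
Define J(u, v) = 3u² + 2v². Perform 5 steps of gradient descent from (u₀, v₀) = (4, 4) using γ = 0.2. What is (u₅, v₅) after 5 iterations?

(-0.00128, 0.00128)

∇J = (6u, 4v)
Step 1: at (4, 4), ∇J = (24, 16) → (4, 4) − 0.2·(24, 16) = (-0.8, 0.8)
Step 2: at (-0.8, 0.8), ∇J = (-4.8, 3.2) → (-0.8, 0.8) − 0.2·(-4.8, 3.2) = (0.16, 0.16)
Step 3: at (0.16, 0.16), ∇J = (0.96, 0.64) → (0.16, 0.16) − 0.2·(0.96, 0.64) = (-0.032, 0.032)
Step 4: at (-0.032, 0.032), ∇J = (-0.192, 0.128) → (-0.032, 0.032) − 0.2·(-0.192, 0.128) = (0.0064, 0.0064)
Step 5: at (0.0064, 0.0064), ∇J = (0.0384, 0.0256) → (0.0064, 0.0064) − 0.2·(0.0384, 0.0256) = (-0.00128, 0.00128)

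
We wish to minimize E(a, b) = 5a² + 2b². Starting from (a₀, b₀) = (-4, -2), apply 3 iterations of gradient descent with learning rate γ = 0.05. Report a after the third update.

∇E = (10a, 4b)
(a₁, b₁) = (-4, -2) − 0.05·(-40, -8) = (-2, -1.6)
(a₂, b₂) = (-2, -1.6) − 0.05·(-20, -6.4) = (-1, -1.28)
(a₃, b₃) = (-1, -1.28) − 0.05·(-10, -5.12) = (-0.5, -1.024)
a = -0.5

-0.5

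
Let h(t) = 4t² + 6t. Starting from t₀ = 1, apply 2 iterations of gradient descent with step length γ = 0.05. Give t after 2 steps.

h′(t) = 8t + 6
t₁ = 1 − 0.05·14 = 0.3
t₂ = 0.3 − 0.05·8.4 = -0.12

-0.12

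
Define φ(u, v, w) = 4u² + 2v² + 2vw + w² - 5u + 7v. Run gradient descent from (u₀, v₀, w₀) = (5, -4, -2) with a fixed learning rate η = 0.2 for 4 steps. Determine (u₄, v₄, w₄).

∇φ = (8u - 5, 4v + 2w + 7, 2v + 2w)
(u₁, v₁, w₁) = (5, -4, -2) − 0.2·(35, -13, -12) = (-2, -1.4, 0.4)
(u₂, v₂, w₂) = (-2, -1.4, 0.4) − 0.2·(-21, 2.2, -2) = (2.2, -1.84, 0.8)
(u₃, v₃, w₃) = (2.2, -1.84, 0.8) − 0.2·(12.6, 1.24, -2.08) = (-0.32, -2.088, 1.216)
(u₄, v₄, w₄) = (-0.32, -2.088, 1.216) − 0.2·(-7.56, 1.08, -1.744) = (1.192, -2.304, 1.5648)

(1.192, -2.304, 1.5648)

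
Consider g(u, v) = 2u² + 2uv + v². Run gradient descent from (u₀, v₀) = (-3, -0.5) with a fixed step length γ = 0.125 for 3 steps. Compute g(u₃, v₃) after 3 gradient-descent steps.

∇g = (4u + 2v, 2u + 2v)
(u₁, v₁) = (-3, -0.5) − 0.125·(-13, -7) = (-1.375, 0.375)
(u₂, v₂) = (-1.375, 0.375) − 0.125·(-4.75, -2) = (-0.78125, 0.625)
(u₃, v₃) = (-0.78125, 0.625) − 0.125·(-1.875, -0.3125) = (-0.546875, 0.6640625)
g(-0.546875, 0.6640625) = 0.31280517578125

0.31280517578125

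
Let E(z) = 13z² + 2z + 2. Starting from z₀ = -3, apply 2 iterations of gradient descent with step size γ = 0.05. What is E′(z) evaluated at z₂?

E′(z) = 26z + 2
z₁ = -3 − 0.05·(-76) = 0.8
z₂ = 0.8 − 0.05·22.8 = -0.34
E′(z) at (-0.34) = -6.84

-6.84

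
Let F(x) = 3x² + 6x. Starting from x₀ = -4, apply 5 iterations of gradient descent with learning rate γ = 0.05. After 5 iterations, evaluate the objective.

F′(x) = 6x + 6
Step 1: F′(-4) = -18; x₁ = -4 − 0.05·(-18) = -3.1
Step 2: F′(-3.1) = -12.6; x₂ = -3.1 − 0.05·(-12.6) = -2.47
Step 3: F′(-2.47) = -8.82; x₃ = -2.47 − 0.05·(-8.82) = -2.029
Step 4: F′(-2.029) = -6.174; x₄ = -2.029 − 0.05·(-6.174) = -1.7203
Step 5: F′(-1.7203) = -4.3218; x₅ = -1.7203 − 0.05·(-4.3218) = -1.50421
F(-1.50421) = -2.2373168277

-2.2373168277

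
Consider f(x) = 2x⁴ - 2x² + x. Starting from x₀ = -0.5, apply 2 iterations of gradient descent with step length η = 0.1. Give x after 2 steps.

-0.8056

f′(x) = 8x³ - 4x + 1
Step 1: f′(-0.5) = 2; x₁ = -0.5 − 0.1·2 = -0.7
Step 2: f′(-0.7) = 1.056; x₂ = -0.7 − 0.1·1.056 = -0.8056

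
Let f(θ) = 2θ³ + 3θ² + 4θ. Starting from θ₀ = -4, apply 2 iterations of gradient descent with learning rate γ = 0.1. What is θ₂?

f′(θ) = 6θ² + 6θ + 4
Step 1: f′(-4) = 76; θ₁ = -4 − 0.1·76 = -11.6
Step 2: f′(-11.6) = 741.76; θ₂ = -11.6 − 0.1·741.76 = -85.776

-85.776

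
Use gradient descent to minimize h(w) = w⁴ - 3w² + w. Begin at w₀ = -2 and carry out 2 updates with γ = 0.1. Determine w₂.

h′(w) = 4w³ - 6w + 1
w₁ = -2 − 0.1·(-19) = -0.1
w₂ = -0.1 − 0.1·1.596 = -0.2596

-0.2596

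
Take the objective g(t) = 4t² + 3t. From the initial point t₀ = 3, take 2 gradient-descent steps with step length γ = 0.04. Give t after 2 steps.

g′(t) = 8t + 3
t₁ = 3 − 0.04·27 = 1.92
t₂ = 1.92 − 0.04·18.36 = 1.1856

1.1856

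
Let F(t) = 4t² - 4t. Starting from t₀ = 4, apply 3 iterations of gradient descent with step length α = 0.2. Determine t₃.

F′(t) = 8t - 4
t₁ = 4 − 0.2·28 = -1.6
t₂ = -1.6 − 0.2·(-16.8) = 1.76
t₃ = 1.76 − 0.2·10.08 = -0.256

-0.256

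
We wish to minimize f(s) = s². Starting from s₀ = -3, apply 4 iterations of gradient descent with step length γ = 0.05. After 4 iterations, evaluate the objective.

3.87420489

f′(s) = 2s
Step 1: f′(-3) = -6; s₁ = -3 − 0.05·(-6) = -2.7
Step 2: f′(-2.7) = -5.4; s₂ = -2.7 − 0.05·(-5.4) = -2.43
Step 3: f′(-2.43) = -4.86; s₃ = -2.43 − 0.05·(-4.86) = -2.187
Step 4: f′(-2.187) = -4.374; s₄ = -2.187 − 0.05·(-4.374) = -1.9683
f(-1.9683) = 3.87420489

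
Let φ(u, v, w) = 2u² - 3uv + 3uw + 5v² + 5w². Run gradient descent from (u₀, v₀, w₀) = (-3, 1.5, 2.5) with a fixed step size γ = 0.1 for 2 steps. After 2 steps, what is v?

∇φ = (4u - 3v + 3w, -3u + 10v, 3u + 10w)
(u₁, v₁, w₁) = (-3, 1.5, 2.5) − 0.1·(-9, 24, 16) = (-2.1, -0.9, 0.9)
(u₂, v₂, w₂) = (-2.1, -0.9, 0.9) − 0.1·(-3, -2.7, 2.7) = (-1.8, -0.63, 0.63)
v = -0.63

-0.63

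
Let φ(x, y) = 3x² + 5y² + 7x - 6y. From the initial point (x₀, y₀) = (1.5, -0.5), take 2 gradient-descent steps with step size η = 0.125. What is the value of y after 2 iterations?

∇φ = (6x + 7, 10y - 6)
(x₁, y₁) = (1.5, -0.5) − 0.125·(16, -11) = (-0.5, 0.875)
(x₂, y₂) = (-0.5, 0.875) − 0.125·(4, 2.75) = (-1, 0.53125)
y = 0.53125

0.53125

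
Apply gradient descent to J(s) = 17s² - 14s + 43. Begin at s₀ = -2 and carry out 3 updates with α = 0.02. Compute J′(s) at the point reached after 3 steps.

-2.686976

J′(s) = 34s - 14
Step 1: J′(-2) = -82; s₁ = -2 − 0.02·(-82) = -0.36
Step 2: J′(-0.36) = -26.24; s₂ = -0.36 − 0.02·(-26.24) = 0.1648
Step 3: J′(0.1648) = -8.3968; s₃ = 0.1648 − 0.02·(-8.3968) = 0.332736
J′(s) at (0.332736) = -2.686976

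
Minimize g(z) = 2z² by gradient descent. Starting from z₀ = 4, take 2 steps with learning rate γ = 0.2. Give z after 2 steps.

0.16

g′(z) = 4z
Step 1: g′(4) = 16; z₁ = 4 − 0.2·16 = 0.8
Step 2: g′(0.8) = 3.2; z₂ = 0.8 − 0.2·3.2 = 0.16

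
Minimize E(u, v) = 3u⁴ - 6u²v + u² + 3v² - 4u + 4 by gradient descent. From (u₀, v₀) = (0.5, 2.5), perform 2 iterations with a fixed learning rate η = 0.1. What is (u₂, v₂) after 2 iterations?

(-6.83905, 3.2335)

∇E = (12u³ - 12uv + 2u - 4, -6u² + 6v)
(u₁, v₁) = (0.5, 2.5) − 0.1·(-16.5, 13.5) = (2.15, 1.15)
(u₂, v₂) = (2.15, 1.15) − 0.1·(89.8905, -20.835) = (-6.83905, 3.2335)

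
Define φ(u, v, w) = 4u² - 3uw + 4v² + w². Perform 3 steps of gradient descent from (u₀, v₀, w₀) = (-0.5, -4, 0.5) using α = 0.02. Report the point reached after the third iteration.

(-0.227988, -2.370816, 0.37422)

∇φ = (8u - 3w, 8v, -3u + 2w)
Step 1: at (-0.5, -4, 0.5), ∇φ = (-5.5, -32, 2.5) → (-0.5, -4, 0.5) − 0.02·(-5.5, -32, 2.5) = (-0.39, -3.36, 0.45)
Step 2: at (-0.39, -3.36, 0.45), ∇φ = (-4.47, -26.88, 2.07) → (-0.39, -3.36, 0.45) − 0.02·(-4.47, -26.88, 2.07) = (-0.3006, -2.8224, 0.4086)
Step 3: at (-0.3006, -2.8224, 0.4086), ∇φ = (-3.6306, -22.5792, 1.719) → (-0.3006, -2.8224, 0.4086) − 0.02·(-3.6306, -22.5792, 1.719) = (-0.227988, -2.370816, 0.37422)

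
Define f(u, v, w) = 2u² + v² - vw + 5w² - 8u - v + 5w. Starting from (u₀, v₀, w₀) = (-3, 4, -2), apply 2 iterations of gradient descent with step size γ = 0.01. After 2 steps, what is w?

-1.6399

∇f = (4u - 8, 2v - w - 1, -v + 10w + 5)
Step 1: at (-3, 4, -2), ∇f = (-20, 9, -19) → (-3, 4, -2) − 0.01·(-20, 9, -19) = (-2.8, 3.91, -1.81)
Step 2: at (-2.8, 3.91, -1.81), ∇f = (-19.2, 8.63, -17.01) → (-2.8, 3.91, -1.81) − 0.01·(-19.2, 8.63, -17.01) = (-2.608, 3.8237, -1.6399)
w = -1.6399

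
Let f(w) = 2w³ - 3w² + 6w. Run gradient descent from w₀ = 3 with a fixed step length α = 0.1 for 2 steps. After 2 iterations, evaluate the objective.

f′(w) = 6w² - 6w + 6
Step 1: f′(3) = 42; w₁ = 3 − 0.1·42 = -1.2
Step 2: f′(-1.2) = 21.84; w₂ = -1.2 − 0.1·21.84 = -3.384
f(-3.384) = -132.161822208

-132.161822208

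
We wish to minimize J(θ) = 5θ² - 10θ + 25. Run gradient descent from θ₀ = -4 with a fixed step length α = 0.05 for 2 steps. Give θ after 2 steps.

J′(θ) = 10θ - 10
θ₁ = -4 − 0.05·(-50) = -1.5
θ₂ = -1.5 − 0.05·(-25) = -0.25

-0.25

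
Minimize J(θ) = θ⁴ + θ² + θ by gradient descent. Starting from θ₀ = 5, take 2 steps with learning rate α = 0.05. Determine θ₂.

1717.118275

J′(θ) = 4θ³ + 2θ + 1
Step 1: J′(5) = 511; θ₁ = 5 − 0.05·511 = -20.55
Step 2: J′(-20.55) = -34753.3655; θ₂ = -20.55 − 0.05·(-34753.3655) = 1717.118275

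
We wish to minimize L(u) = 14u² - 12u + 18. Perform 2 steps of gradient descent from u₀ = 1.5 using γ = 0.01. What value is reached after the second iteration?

L′(u) = 28u - 12
u₁ = 1.5 − 0.01·30 = 1.2
u₂ = 1.2 − 0.01·21.6 = 0.984

0.984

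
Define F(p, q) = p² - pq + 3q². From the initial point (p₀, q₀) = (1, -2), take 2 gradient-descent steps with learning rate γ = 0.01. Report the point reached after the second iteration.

∇F = (2p - q, -p + 6q)
Step 1: at (1, -2), ∇F = (4, -13) → (1, -2) − 0.01·(4, -13) = (0.96, -1.87)
Step 2: at (0.96, -1.87), ∇F = (3.79, -12.18) → (0.96, -1.87) − 0.01·(3.79, -12.18) = (0.9221, -1.7482)

(0.9221, -1.7482)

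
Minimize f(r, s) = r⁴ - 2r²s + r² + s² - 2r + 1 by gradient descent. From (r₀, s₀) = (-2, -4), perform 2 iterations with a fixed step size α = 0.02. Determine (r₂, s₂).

(-0.34208, -3.5184)

∇f = (4r³ - 4rs + 2r - 2, -2r² + 2s)
Step 1: at (-2, -4), ∇f = (-70, -16) → (-2, -4) − 0.02·(-70, -16) = (-0.6, -3.68)
Step 2: at (-0.6, -3.68), ∇f = (-12.896, -8.08) → (-0.6, -3.68) − 0.02·(-12.896, -8.08) = (-0.34208, -3.5184)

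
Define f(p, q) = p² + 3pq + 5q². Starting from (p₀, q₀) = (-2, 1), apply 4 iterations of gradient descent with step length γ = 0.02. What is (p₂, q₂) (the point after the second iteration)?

∇f = (2p + 3q, 3p + 10q)
(p₁, q₁) = (-2, 1) − 0.02·(-1, 4) = (-1.98, 0.92)
(p₂, q₂) = (-1.98, 0.92) − 0.02·(-1.2, 3.26) = (-1.956, 0.8548)

(-1.956, 0.8548)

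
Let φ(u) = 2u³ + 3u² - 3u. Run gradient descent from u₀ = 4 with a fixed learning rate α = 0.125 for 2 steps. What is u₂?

φ′(u) = 6u² + 6u - 3
u₁ = 4 − 0.125·117 = -10.625
u₂ = -10.625 − 0.125·610.59375 = -86.94921875

-86.94921875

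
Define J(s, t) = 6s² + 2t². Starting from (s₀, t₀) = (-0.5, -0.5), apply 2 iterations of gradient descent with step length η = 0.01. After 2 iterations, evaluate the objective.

1.32421632

∇J = (12s, 4t)
Step 1: at (-0.5, -0.5), ∇J = (-6, -2) → (-0.5, -0.5) − 0.01·(-6, -2) = (-0.44, -0.48)
Step 2: at (-0.44, -0.48), ∇J = (-5.28, -1.92) → (-0.44, -0.48) − 0.01·(-5.28, -1.92) = (-0.3872, -0.4608)
J(-0.3872, -0.4608) = 1.32421632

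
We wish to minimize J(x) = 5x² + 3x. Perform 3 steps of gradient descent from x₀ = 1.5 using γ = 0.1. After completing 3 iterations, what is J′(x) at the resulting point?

J′(x) = 10x + 3
x₁ = 1.5 − 0.1·18 = -0.3
x₂ = -0.3 − 0.1·0 = -0.3
x₃ = -0.3 − 0.1·0 = -0.3
J′(x) at (-0.3) = 0

0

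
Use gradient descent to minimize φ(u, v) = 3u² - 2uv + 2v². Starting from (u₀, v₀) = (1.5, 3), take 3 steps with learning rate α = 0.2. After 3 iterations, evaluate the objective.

0.126

∇φ = (6u - 2v, -2u + 4v)
Step 1: at (1.5, 3), ∇φ = (3, 9) → (1.5, 3) − 0.2·(3, 9) = (0.9, 1.2)
Step 2: at (0.9, 1.2), ∇φ = (3, 3) → (0.9, 1.2) − 0.2·(3, 3) = (0.3, 0.6)
Step 3: at (0.3, 0.6), ∇φ = (0.6, 1.8) → (0.3, 0.6) − 0.2·(0.6, 1.8) = (0.18, 0.24)
φ(0.18, 0.24) = 0.126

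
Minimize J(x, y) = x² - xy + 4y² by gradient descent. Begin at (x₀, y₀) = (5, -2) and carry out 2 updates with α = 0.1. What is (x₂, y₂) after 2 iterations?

∇J = (2x - y, -x + 8y)
Step 1: at (5, -2), ∇J = (12, -21) → (5, -2) − 0.1·(12, -21) = (3.8, 0.1)
Step 2: at (3.8, 0.1), ∇J = (7.5, -3) → (3.8, 0.1) − 0.1·(7.5, -3) = (3.05, 0.4)

(3.05, 0.4)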